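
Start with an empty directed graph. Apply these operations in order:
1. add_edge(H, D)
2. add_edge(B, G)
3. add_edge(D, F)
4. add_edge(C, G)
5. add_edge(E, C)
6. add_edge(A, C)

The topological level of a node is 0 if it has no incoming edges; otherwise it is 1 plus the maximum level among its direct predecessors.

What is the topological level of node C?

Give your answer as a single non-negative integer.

Op 1: add_edge(H, D). Edges now: 1
Op 2: add_edge(B, G). Edges now: 2
Op 3: add_edge(D, F). Edges now: 3
Op 4: add_edge(C, G). Edges now: 4
Op 5: add_edge(E, C). Edges now: 5
Op 6: add_edge(A, C). Edges now: 6
Compute levels (Kahn BFS):
  sources (in-degree 0): A, B, E, H
  process A: level=0
    A->C: in-degree(C)=1, level(C)>=1
  process B: level=0
    B->G: in-degree(G)=1, level(G)>=1
  process E: level=0
    E->C: in-degree(C)=0, level(C)=1, enqueue
  process H: level=0
    H->D: in-degree(D)=0, level(D)=1, enqueue
  process C: level=1
    C->G: in-degree(G)=0, level(G)=2, enqueue
  process D: level=1
    D->F: in-degree(F)=0, level(F)=2, enqueue
  process G: level=2
  process F: level=2
All levels: A:0, B:0, C:1, D:1, E:0, F:2, G:2, H:0
level(C) = 1

Answer: 1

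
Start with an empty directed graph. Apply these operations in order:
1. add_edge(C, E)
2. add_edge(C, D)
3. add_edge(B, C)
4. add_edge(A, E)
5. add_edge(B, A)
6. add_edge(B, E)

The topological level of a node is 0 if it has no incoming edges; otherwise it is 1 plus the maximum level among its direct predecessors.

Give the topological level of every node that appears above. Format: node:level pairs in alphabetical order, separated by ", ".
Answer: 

Answer: A:1, B:0, C:1, D:2, E:2

Derivation:
Op 1: add_edge(C, E). Edges now: 1
Op 2: add_edge(C, D). Edges now: 2
Op 3: add_edge(B, C). Edges now: 3
Op 4: add_edge(A, E). Edges now: 4
Op 5: add_edge(B, A). Edges now: 5
Op 6: add_edge(B, E). Edges now: 6
Compute levels (Kahn BFS):
  sources (in-degree 0): B
  process B: level=0
    B->A: in-degree(A)=0, level(A)=1, enqueue
    B->C: in-degree(C)=0, level(C)=1, enqueue
    B->E: in-degree(E)=2, level(E)>=1
  process A: level=1
    A->E: in-degree(E)=1, level(E)>=2
  process C: level=1
    C->D: in-degree(D)=0, level(D)=2, enqueue
    C->E: in-degree(E)=0, level(E)=2, enqueue
  process D: level=2
  process E: level=2
All levels: A:1, B:0, C:1, D:2, E:2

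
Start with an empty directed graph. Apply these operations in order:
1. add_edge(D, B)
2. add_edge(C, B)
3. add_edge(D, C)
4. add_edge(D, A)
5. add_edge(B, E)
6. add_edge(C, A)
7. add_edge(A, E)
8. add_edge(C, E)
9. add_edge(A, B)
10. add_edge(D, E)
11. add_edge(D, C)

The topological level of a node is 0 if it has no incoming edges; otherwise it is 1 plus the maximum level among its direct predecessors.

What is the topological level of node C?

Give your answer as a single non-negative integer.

Op 1: add_edge(D, B). Edges now: 1
Op 2: add_edge(C, B). Edges now: 2
Op 3: add_edge(D, C). Edges now: 3
Op 4: add_edge(D, A). Edges now: 4
Op 5: add_edge(B, E). Edges now: 5
Op 6: add_edge(C, A). Edges now: 6
Op 7: add_edge(A, E). Edges now: 7
Op 8: add_edge(C, E). Edges now: 8
Op 9: add_edge(A, B). Edges now: 9
Op 10: add_edge(D, E). Edges now: 10
Op 11: add_edge(D, C) (duplicate, no change). Edges now: 10
Compute levels (Kahn BFS):
  sources (in-degree 0): D
  process D: level=0
    D->A: in-degree(A)=1, level(A)>=1
    D->B: in-degree(B)=2, level(B)>=1
    D->C: in-degree(C)=0, level(C)=1, enqueue
    D->E: in-degree(E)=3, level(E)>=1
  process C: level=1
    C->A: in-degree(A)=0, level(A)=2, enqueue
    C->B: in-degree(B)=1, level(B)>=2
    C->E: in-degree(E)=2, level(E)>=2
  process A: level=2
    A->B: in-degree(B)=0, level(B)=3, enqueue
    A->E: in-degree(E)=1, level(E)>=3
  process B: level=3
    B->E: in-degree(E)=0, level(E)=4, enqueue
  process E: level=4
All levels: A:2, B:3, C:1, D:0, E:4
level(C) = 1

Answer: 1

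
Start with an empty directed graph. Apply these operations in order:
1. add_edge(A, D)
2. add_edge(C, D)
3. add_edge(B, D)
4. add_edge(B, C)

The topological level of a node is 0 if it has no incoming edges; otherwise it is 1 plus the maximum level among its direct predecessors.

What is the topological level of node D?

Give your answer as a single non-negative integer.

Answer: 2

Derivation:
Op 1: add_edge(A, D). Edges now: 1
Op 2: add_edge(C, D). Edges now: 2
Op 3: add_edge(B, D). Edges now: 3
Op 4: add_edge(B, C). Edges now: 4
Compute levels (Kahn BFS):
  sources (in-degree 0): A, B
  process A: level=0
    A->D: in-degree(D)=2, level(D)>=1
  process B: level=0
    B->C: in-degree(C)=0, level(C)=1, enqueue
    B->D: in-degree(D)=1, level(D)>=1
  process C: level=1
    C->D: in-degree(D)=0, level(D)=2, enqueue
  process D: level=2
All levels: A:0, B:0, C:1, D:2
level(D) = 2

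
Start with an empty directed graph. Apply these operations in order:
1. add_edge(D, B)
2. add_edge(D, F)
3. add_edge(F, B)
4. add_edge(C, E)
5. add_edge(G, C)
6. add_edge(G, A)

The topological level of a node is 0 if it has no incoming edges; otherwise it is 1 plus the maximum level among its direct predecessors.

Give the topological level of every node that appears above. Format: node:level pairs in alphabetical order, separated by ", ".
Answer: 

Answer: A:1, B:2, C:1, D:0, E:2, F:1, G:0

Derivation:
Op 1: add_edge(D, B). Edges now: 1
Op 2: add_edge(D, F). Edges now: 2
Op 3: add_edge(F, B). Edges now: 3
Op 4: add_edge(C, E). Edges now: 4
Op 5: add_edge(G, C). Edges now: 5
Op 6: add_edge(G, A). Edges now: 6
Compute levels (Kahn BFS):
  sources (in-degree 0): D, G
  process D: level=0
    D->B: in-degree(B)=1, level(B)>=1
    D->F: in-degree(F)=0, level(F)=1, enqueue
  process G: level=0
    G->A: in-degree(A)=0, level(A)=1, enqueue
    G->C: in-degree(C)=0, level(C)=1, enqueue
  process F: level=1
    F->B: in-degree(B)=0, level(B)=2, enqueue
  process A: level=1
  process C: level=1
    C->E: in-degree(E)=0, level(E)=2, enqueue
  process B: level=2
  process E: level=2
All levels: A:1, B:2, C:1, D:0, E:2, F:1, G:0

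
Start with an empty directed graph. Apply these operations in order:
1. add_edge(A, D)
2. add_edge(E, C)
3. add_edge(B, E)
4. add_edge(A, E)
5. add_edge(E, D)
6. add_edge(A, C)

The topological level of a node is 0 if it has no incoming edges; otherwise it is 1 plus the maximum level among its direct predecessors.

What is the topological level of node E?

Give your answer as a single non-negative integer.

Answer: 1

Derivation:
Op 1: add_edge(A, D). Edges now: 1
Op 2: add_edge(E, C). Edges now: 2
Op 3: add_edge(B, E). Edges now: 3
Op 4: add_edge(A, E). Edges now: 4
Op 5: add_edge(E, D). Edges now: 5
Op 6: add_edge(A, C). Edges now: 6
Compute levels (Kahn BFS):
  sources (in-degree 0): A, B
  process A: level=0
    A->C: in-degree(C)=1, level(C)>=1
    A->D: in-degree(D)=1, level(D)>=1
    A->E: in-degree(E)=1, level(E)>=1
  process B: level=0
    B->E: in-degree(E)=0, level(E)=1, enqueue
  process E: level=1
    E->C: in-degree(C)=0, level(C)=2, enqueue
    E->D: in-degree(D)=0, level(D)=2, enqueue
  process C: level=2
  process D: level=2
All levels: A:0, B:0, C:2, D:2, E:1
level(E) = 1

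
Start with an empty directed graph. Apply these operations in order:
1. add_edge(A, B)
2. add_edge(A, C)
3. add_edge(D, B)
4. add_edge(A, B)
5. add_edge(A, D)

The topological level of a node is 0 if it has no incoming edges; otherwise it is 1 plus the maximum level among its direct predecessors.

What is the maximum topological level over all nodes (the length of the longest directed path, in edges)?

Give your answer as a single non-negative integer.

Answer: 2

Derivation:
Op 1: add_edge(A, B). Edges now: 1
Op 2: add_edge(A, C). Edges now: 2
Op 3: add_edge(D, B). Edges now: 3
Op 4: add_edge(A, B) (duplicate, no change). Edges now: 3
Op 5: add_edge(A, D). Edges now: 4
Compute levels (Kahn BFS):
  sources (in-degree 0): A
  process A: level=0
    A->B: in-degree(B)=1, level(B)>=1
    A->C: in-degree(C)=0, level(C)=1, enqueue
    A->D: in-degree(D)=0, level(D)=1, enqueue
  process C: level=1
  process D: level=1
    D->B: in-degree(B)=0, level(B)=2, enqueue
  process B: level=2
All levels: A:0, B:2, C:1, D:1
max level = 2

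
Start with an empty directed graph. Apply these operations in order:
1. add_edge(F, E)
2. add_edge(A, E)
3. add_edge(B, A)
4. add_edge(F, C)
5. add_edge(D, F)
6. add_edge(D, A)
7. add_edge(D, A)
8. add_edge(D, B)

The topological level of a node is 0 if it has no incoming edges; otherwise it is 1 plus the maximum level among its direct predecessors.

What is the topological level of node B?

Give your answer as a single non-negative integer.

Answer: 1

Derivation:
Op 1: add_edge(F, E). Edges now: 1
Op 2: add_edge(A, E). Edges now: 2
Op 3: add_edge(B, A). Edges now: 3
Op 4: add_edge(F, C). Edges now: 4
Op 5: add_edge(D, F). Edges now: 5
Op 6: add_edge(D, A). Edges now: 6
Op 7: add_edge(D, A) (duplicate, no change). Edges now: 6
Op 8: add_edge(D, B). Edges now: 7
Compute levels (Kahn BFS):
  sources (in-degree 0): D
  process D: level=0
    D->A: in-degree(A)=1, level(A)>=1
    D->B: in-degree(B)=0, level(B)=1, enqueue
    D->F: in-degree(F)=0, level(F)=1, enqueue
  process B: level=1
    B->A: in-degree(A)=0, level(A)=2, enqueue
  process F: level=1
    F->C: in-degree(C)=0, level(C)=2, enqueue
    F->E: in-degree(E)=1, level(E)>=2
  process A: level=2
    A->E: in-degree(E)=0, level(E)=3, enqueue
  process C: level=2
  process E: level=3
All levels: A:2, B:1, C:2, D:0, E:3, F:1
level(B) = 1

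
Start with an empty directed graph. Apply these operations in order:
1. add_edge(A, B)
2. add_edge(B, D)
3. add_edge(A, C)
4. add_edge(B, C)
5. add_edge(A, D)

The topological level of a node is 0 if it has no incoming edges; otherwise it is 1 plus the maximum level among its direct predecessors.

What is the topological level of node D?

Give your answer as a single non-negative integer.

Answer: 2

Derivation:
Op 1: add_edge(A, B). Edges now: 1
Op 2: add_edge(B, D). Edges now: 2
Op 3: add_edge(A, C). Edges now: 3
Op 4: add_edge(B, C). Edges now: 4
Op 5: add_edge(A, D). Edges now: 5
Compute levels (Kahn BFS):
  sources (in-degree 0): A
  process A: level=0
    A->B: in-degree(B)=0, level(B)=1, enqueue
    A->C: in-degree(C)=1, level(C)>=1
    A->D: in-degree(D)=1, level(D)>=1
  process B: level=1
    B->C: in-degree(C)=0, level(C)=2, enqueue
    B->D: in-degree(D)=0, level(D)=2, enqueue
  process C: level=2
  process D: level=2
All levels: A:0, B:1, C:2, D:2
level(D) = 2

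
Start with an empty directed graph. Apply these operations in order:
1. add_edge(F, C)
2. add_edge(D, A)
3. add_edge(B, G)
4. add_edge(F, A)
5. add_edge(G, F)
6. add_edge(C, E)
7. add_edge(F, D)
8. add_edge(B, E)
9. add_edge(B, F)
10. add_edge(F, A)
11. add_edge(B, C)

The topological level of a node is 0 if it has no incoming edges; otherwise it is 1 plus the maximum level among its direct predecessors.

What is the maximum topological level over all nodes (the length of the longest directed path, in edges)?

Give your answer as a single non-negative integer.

Answer: 4

Derivation:
Op 1: add_edge(F, C). Edges now: 1
Op 2: add_edge(D, A). Edges now: 2
Op 3: add_edge(B, G). Edges now: 3
Op 4: add_edge(F, A). Edges now: 4
Op 5: add_edge(G, F). Edges now: 5
Op 6: add_edge(C, E). Edges now: 6
Op 7: add_edge(F, D). Edges now: 7
Op 8: add_edge(B, E). Edges now: 8
Op 9: add_edge(B, F). Edges now: 9
Op 10: add_edge(F, A) (duplicate, no change). Edges now: 9
Op 11: add_edge(B, C). Edges now: 10
Compute levels (Kahn BFS):
  sources (in-degree 0): B
  process B: level=0
    B->C: in-degree(C)=1, level(C)>=1
    B->E: in-degree(E)=1, level(E)>=1
    B->F: in-degree(F)=1, level(F)>=1
    B->G: in-degree(G)=0, level(G)=1, enqueue
  process G: level=1
    G->F: in-degree(F)=0, level(F)=2, enqueue
  process F: level=2
    F->A: in-degree(A)=1, level(A)>=3
    F->C: in-degree(C)=0, level(C)=3, enqueue
    F->D: in-degree(D)=0, level(D)=3, enqueue
  process C: level=3
    C->E: in-degree(E)=0, level(E)=4, enqueue
  process D: level=3
    D->A: in-degree(A)=0, level(A)=4, enqueue
  process E: level=4
  process A: level=4
All levels: A:4, B:0, C:3, D:3, E:4, F:2, G:1
max level = 4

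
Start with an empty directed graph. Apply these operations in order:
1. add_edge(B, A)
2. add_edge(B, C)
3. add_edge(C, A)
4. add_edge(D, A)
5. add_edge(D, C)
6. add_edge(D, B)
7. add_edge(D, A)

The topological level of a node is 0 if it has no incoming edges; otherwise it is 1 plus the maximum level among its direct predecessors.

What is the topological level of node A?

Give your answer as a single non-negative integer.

Answer: 3

Derivation:
Op 1: add_edge(B, A). Edges now: 1
Op 2: add_edge(B, C). Edges now: 2
Op 3: add_edge(C, A). Edges now: 3
Op 4: add_edge(D, A). Edges now: 4
Op 5: add_edge(D, C). Edges now: 5
Op 6: add_edge(D, B). Edges now: 6
Op 7: add_edge(D, A) (duplicate, no change). Edges now: 6
Compute levels (Kahn BFS):
  sources (in-degree 0): D
  process D: level=0
    D->A: in-degree(A)=2, level(A)>=1
    D->B: in-degree(B)=0, level(B)=1, enqueue
    D->C: in-degree(C)=1, level(C)>=1
  process B: level=1
    B->A: in-degree(A)=1, level(A)>=2
    B->C: in-degree(C)=0, level(C)=2, enqueue
  process C: level=2
    C->A: in-degree(A)=0, level(A)=3, enqueue
  process A: level=3
All levels: A:3, B:1, C:2, D:0
level(A) = 3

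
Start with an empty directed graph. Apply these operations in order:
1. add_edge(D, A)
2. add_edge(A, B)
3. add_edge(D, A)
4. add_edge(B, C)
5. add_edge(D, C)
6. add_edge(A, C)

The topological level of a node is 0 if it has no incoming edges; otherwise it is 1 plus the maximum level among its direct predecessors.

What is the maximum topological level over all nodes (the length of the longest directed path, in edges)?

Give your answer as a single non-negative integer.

Answer: 3

Derivation:
Op 1: add_edge(D, A). Edges now: 1
Op 2: add_edge(A, B). Edges now: 2
Op 3: add_edge(D, A) (duplicate, no change). Edges now: 2
Op 4: add_edge(B, C). Edges now: 3
Op 5: add_edge(D, C). Edges now: 4
Op 6: add_edge(A, C). Edges now: 5
Compute levels (Kahn BFS):
  sources (in-degree 0): D
  process D: level=0
    D->A: in-degree(A)=0, level(A)=1, enqueue
    D->C: in-degree(C)=2, level(C)>=1
  process A: level=1
    A->B: in-degree(B)=0, level(B)=2, enqueue
    A->C: in-degree(C)=1, level(C)>=2
  process B: level=2
    B->C: in-degree(C)=0, level(C)=3, enqueue
  process C: level=3
All levels: A:1, B:2, C:3, D:0
max level = 3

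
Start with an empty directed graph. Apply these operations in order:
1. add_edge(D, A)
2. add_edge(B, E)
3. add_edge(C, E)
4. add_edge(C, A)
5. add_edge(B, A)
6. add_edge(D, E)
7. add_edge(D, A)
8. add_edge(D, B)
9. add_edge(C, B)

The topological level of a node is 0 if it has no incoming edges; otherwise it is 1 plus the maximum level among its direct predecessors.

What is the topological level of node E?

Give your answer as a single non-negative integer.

Answer: 2

Derivation:
Op 1: add_edge(D, A). Edges now: 1
Op 2: add_edge(B, E). Edges now: 2
Op 3: add_edge(C, E). Edges now: 3
Op 4: add_edge(C, A). Edges now: 4
Op 5: add_edge(B, A). Edges now: 5
Op 6: add_edge(D, E). Edges now: 6
Op 7: add_edge(D, A) (duplicate, no change). Edges now: 6
Op 8: add_edge(D, B). Edges now: 7
Op 9: add_edge(C, B). Edges now: 8
Compute levels (Kahn BFS):
  sources (in-degree 0): C, D
  process C: level=0
    C->A: in-degree(A)=2, level(A)>=1
    C->B: in-degree(B)=1, level(B)>=1
    C->E: in-degree(E)=2, level(E)>=1
  process D: level=0
    D->A: in-degree(A)=1, level(A)>=1
    D->B: in-degree(B)=0, level(B)=1, enqueue
    D->E: in-degree(E)=1, level(E)>=1
  process B: level=1
    B->A: in-degree(A)=0, level(A)=2, enqueue
    B->E: in-degree(E)=0, level(E)=2, enqueue
  process A: level=2
  process E: level=2
All levels: A:2, B:1, C:0, D:0, E:2
level(E) = 2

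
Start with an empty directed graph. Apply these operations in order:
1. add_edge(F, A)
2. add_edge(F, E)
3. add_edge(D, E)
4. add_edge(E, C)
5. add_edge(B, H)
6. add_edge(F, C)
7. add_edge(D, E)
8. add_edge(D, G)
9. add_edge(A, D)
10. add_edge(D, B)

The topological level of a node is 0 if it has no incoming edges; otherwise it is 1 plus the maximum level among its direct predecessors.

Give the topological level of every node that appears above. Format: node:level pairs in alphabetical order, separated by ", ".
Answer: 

Op 1: add_edge(F, A). Edges now: 1
Op 2: add_edge(F, E). Edges now: 2
Op 3: add_edge(D, E). Edges now: 3
Op 4: add_edge(E, C). Edges now: 4
Op 5: add_edge(B, H). Edges now: 5
Op 6: add_edge(F, C). Edges now: 6
Op 7: add_edge(D, E) (duplicate, no change). Edges now: 6
Op 8: add_edge(D, G). Edges now: 7
Op 9: add_edge(A, D). Edges now: 8
Op 10: add_edge(D, B). Edges now: 9
Compute levels (Kahn BFS):
  sources (in-degree 0): F
  process F: level=0
    F->A: in-degree(A)=0, level(A)=1, enqueue
    F->C: in-degree(C)=1, level(C)>=1
    F->E: in-degree(E)=1, level(E)>=1
  process A: level=1
    A->D: in-degree(D)=0, level(D)=2, enqueue
  process D: level=2
    D->B: in-degree(B)=0, level(B)=3, enqueue
    D->E: in-degree(E)=0, level(E)=3, enqueue
    D->G: in-degree(G)=0, level(G)=3, enqueue
  process B: level=3
    B->H: in-degree(H)=0, level(H)=4, enqueue
  process E: level=3
    E->C: in-degree(C)=0, level(C)=4, enqueue
  process G: level=3
  process H: level=4
  process C: level=4
All levels: A:1, B:3, C:4, D:2, E:3, F:0, G:3, H:4

Answer: A:1, B:3, C:4, D:2, E:3, F:0, G:3, H:4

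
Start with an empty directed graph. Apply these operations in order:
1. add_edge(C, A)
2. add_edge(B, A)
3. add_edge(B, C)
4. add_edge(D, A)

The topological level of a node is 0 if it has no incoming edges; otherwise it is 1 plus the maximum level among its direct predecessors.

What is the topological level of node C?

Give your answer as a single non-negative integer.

Answer: 1

Derivation:
Op 1: add_edge(C, A). Edges now: 1
Op 2: add_edge(B, A). Edges now: 2
Op 3: add_edge(B, C). Edges now: 3
Op 4: add_edge(D, A). Edges now: 4
Compute levels (Kahn BFS):
  sources (in-degree 0): B, D
  process B: level=0
    B->A: in-degree(A)=2, level(A)>=1
    B->C: in-degree(C)=0, level(C)=1, enqueue
  process D: level=0
    D->A: in-degree(A)=1, level(A)>=1
  process C: level=1
    C->A: in-degree(A)=0, level(A)=2, enqueue
  process A: level=2
All levels: A:2, B:0, C:1, D:0
level(C) = 1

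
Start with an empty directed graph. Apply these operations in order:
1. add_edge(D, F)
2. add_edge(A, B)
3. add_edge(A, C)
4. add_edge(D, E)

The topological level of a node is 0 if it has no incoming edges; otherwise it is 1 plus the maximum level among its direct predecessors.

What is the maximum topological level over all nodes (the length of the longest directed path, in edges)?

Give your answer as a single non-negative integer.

Op 1: add_edge(D, F). Edges now: 1
Op 2: add_edge(A, B). Edges now: 2
Op 3: add_edge(A, C). Edges now: 3
Op 4: add_edge(D, E). Edges now: 4
Compute levels (Kahn BFS):
  sources (in-degree 0): A, D
  process A: level=0
    A->B: in-degree(B)=0, level(B)=1, enqueue
    A->C: in-degree(C)=0, level(C)=1, enqueue
  process D: level=0
    D->E: in-degree(E)=0, level(E)=1, enqueue
    D->F: in-degree(F)=0, level(F)=1, enqueue
  process B: level=1
  process C: level=1
  process E: level=1
  process F: level=1
All levels: A:0, B:1, C:1, D:0, E:1, F:1
max level = 1

Answer: 1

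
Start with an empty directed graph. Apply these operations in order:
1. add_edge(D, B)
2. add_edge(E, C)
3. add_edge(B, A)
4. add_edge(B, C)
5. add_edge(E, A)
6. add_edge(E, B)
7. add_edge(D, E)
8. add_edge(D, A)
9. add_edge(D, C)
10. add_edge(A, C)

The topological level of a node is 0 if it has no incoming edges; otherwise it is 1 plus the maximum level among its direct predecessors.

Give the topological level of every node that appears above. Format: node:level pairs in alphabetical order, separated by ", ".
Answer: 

Op 1: add_edge(D, B). Edges now: 1
Op 2: add_edge(E, C). Edges now: 2
Op 3: add_edge(B, A). Edges now: 3
Op 4: add_edge(B, C). Edges now: 4
Op 5: add_edge(E, A). Edges now: 5
Op 6: add_edge(E, B). Edges now: 6
Op 7: add_edge(D, E). Edges now: 7
Op 8: add_edge(D, A). Edges now: 8
Op 9: add_edge(D, C). Edges now: 9
Op 10: add_edge(A, C). Edges now: 10
Compute levels (Kahn BFS):
  sources (in-degree 0): D
  process D: level=0
    D->A: in-degree(A)=2, level(A)>=1
    D->B: in-degree(B)=1, level(B)>=1
    D->C: in-degree(C)=3, level(C)>=1
    D->E: in-degree(E)=0, level(E)=1, enqueue
  process E: level=1
    E->A: in-degree(A)=1, level(A)>=2
    E->B: in-degree(B)=0, level(B)=2, enqueue
    E->C: in-degree(C)=2, level(C)>=2
  process B: level=2
    B->A: in-degree(A)=0, level(A)=3, enqueue
    B->C: in-degree(C)=1, level(C)>=3
  process A: level=3
    A->C: in-degree(C)=0, level(C)=4, enqueue
  process C: level=4
All levels: A:3, B:2, C:4, D:0, E:1

Answer: A:3, B:2, C:4, D:0, E:1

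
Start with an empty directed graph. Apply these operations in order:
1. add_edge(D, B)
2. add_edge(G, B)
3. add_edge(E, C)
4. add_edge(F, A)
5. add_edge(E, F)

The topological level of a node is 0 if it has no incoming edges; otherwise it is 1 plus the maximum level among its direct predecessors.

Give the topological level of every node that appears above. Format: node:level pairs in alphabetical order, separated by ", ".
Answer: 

Answer: A:2, B:1, C:1, D:0, E:0, F:1, G:0

Derivation:
Op 1: add_edge(D, B). Edges now: 1
Op 2: add_edge(G, B). Edges now: 2
Op 3: add_edge(E, C). Edges now: 3
Op 4: add_edge(F, A). Edges now: 4
Op 5: add_edge(E, F). Edges now: 5
Compute levels (Kahn BFS):
  sources (in-degree 0): D, E, G
  process D: level=0
    D->B: in-degree(B)=1, level(B)>=1
  process E: level=0
    E->C: in-degree(C)=0, level(C)=1, enqueue
    E->F: in-degree(F)=0, level(F)=1, enqueue
  process G: level=0
    G->B: in-degree(B)=0, level(B)=1, enqueue
  process C: level=1
  process F: level=1
    F->A: in-degree(A)=0, level(A)=2, enqueue
  process B: level=1
  process A: level=2
All levels: A:2, B:1, C:1, D:0, E:0, F:1, G:0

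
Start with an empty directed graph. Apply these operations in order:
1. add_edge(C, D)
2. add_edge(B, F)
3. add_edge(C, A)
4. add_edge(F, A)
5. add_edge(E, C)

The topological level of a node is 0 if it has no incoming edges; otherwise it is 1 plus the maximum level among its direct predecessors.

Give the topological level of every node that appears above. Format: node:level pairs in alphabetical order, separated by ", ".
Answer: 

Answer: A:2, B:0, C:1, D:2, E:0, F:1

Derivation:
Op 1: add_edge(C, D). Edges now: 1
Op 2: add_edge(B, F). Edges now: 2
Op 3: add_edge(C, A). Edges now: 3
Op 4: add_edge(F, A). Edges now: 4
Op 5: add_edge(E, C). Edges now: 5
Compute levels (Kahn BFS):
  sources (in-degree 0): B, E
  process B: level=0
    B->F: in-degree(F)=0, level(F)=1, enqueue
  process E: level=0
    E->C: in-degree(C)=0, level(C)=1, enqueue
  process F: level=1
    F->A: in-degree(A)=1, level(A)>=2
  process C: level=1
    C->A: in-degree(A)=0, level(A)=2, enqueue
    C->D: in-degree(D)=0, level(D)=2, enqueue
  process A: level=2
  process D: level=2
All levels: A:2, B:0, C:1, D:2, E:0, F:1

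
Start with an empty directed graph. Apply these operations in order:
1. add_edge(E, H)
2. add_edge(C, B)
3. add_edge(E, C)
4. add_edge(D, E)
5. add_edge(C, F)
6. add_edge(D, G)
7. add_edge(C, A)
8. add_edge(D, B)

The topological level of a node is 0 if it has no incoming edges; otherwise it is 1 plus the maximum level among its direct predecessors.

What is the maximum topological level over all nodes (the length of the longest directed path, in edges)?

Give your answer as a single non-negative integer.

Op 1: add_edge(E, H). Edges now: 1
Op 2: add_edge(C, B). Edges now: 2
Op 3: add_edge(E, C). Edges now: 3
Op 4: add_edge(D, E). Edges now: 4
Op 5: add_edge(C, F). Edges now: 5
Op 6: add_edge(D, G). Edges now: 6
Op 7: add_edge(C, A). Edges now: 7
Op 8: add_edge(D, B). Edges now: 8
Compute levels (Kahn BFS):
  sources (in-degree 0): D
  process D: level=0
    D->B: in-degree(B)=1, level(B)>=1
    D->E: in-degree(E)=0, level(E)=1, enqueue
    D->G: in-degree(G)=0, level(G)=1, enqueue
  process E: level=1
    E->C: in-degree(C)=0, level(C)=2, enqueue
    E->H: in-degree(H)=0, level(H)=2, enqueue
  process G: level=1
  process C: level=2
    C->A: in-degree(A)=0, level(A)=3, enqueue
    C->B: in-degree(B)=0, level(B)=3, enqueue
    C->F: in-degree(F)=0, level(F)=3, enqueue
  process H: level=2
  process A: level=3
  process B: level=3
  process F: level=3
All levels: A:3, B:3, C:2, D:0, E:1, F:3, G:1, H:2
max level = 3

Answer: 3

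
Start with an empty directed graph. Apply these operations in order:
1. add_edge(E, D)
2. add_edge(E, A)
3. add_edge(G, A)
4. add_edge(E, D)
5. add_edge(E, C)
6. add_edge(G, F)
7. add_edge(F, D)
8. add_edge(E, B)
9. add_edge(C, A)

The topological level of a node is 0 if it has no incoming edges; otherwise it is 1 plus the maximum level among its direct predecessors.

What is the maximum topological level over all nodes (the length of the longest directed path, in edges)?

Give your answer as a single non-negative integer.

Answer: 2

Derivation:
Op 1: add_edge(E, D). Edges now: 1
Op 2: add_edge(E, A). Edges now: 2
Op 3: add_edge(G, A). Edges now: 3
Op 4: add_edge(E, D) (duplicate, no change). Edges now: 3
Op 5: add_edge(E, C). Edges now: 4
Op 6: add_edge(G, F). Edges now: 5
Op 7: add_edge(F, D). Edges now: 6
Op 8: add_edge(E, B). Edges now: 7
Op 9: add_edge(C, A). Edges now: 8
Compute levels (Kahn BFS):
  sources (in-degree 0): E, G
  process E: level=0
    E->A: in-degree(A)=2, level(A)>=1
    E->B: in-degree(B)=0, level(B)=1, enqueue
    E->C: in-degree(C)=0, level(C)=1, enqueue
    E->D: in-degree(D)=1, level(D)>=1
  process G: level=0
    G->A: in-degree(A)=1, level(A)>=1
    G->F: in-degree(F)=0, level(F)=1, enqueue
  process B: level=1
  process C: level=1
    C->A: in-degree(A)=0, level(A)=2, enqueue
  process F: level=1
    F->D: in-degree(D)=0, level(D)=2, enqueue
  process A: level=2
  process D: level=2
All levels: A:2, B:1, C:1, D:2, E:0, F:1, G:0
max level = 2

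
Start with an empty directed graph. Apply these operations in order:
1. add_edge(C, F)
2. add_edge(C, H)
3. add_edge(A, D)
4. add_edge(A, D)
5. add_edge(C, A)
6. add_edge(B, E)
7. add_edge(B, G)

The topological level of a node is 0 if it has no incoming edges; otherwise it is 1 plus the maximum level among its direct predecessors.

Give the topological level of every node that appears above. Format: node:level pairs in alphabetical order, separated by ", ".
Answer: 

Answer: A:1, B:0, C:0, D:2, E:1, F:1, G:1, H:1

Derivation:
Op 1: add_edge(C, F). Edges now: 1
Op 2: add_edge(C, H). Edges now: 2
Op 3: add_edge(A, D). Edges now: 3
Op 4: add_edge(A, D) (duplicate, no change). Edges now: 3
Op 5: add_edge(C, A). Edges now: 4
Op 6: add_edge(B, E). Edges now: 5
Op 7: add_edge(B, G). Edges now: 6
Compute levels (Kahn BFS):
  sources (in-degree 0): B, C
  process B: level=0
    B->E: in-degree(E)=0, level(E)=1, enqueue
    B->G: in-degree(G)=0, level(G)=1, enqueue
  process C: level=0
    C->A: in-degree(A)=0, level(A)=1, enqueue
    C->F: in-degree(F)=0, level(F)=1, enqueue
    C->H: in-degree(H)=0, level(H)=1, enqueue
  process E: level=1
  process G: level=1
  process A: level=1
    A->D: in-degree(D)=0, level(D)=2, enqueue
  process F: level=1
  process H: level=1
  process D: level=2
All levels: A:1, B:0, C:0, D:2, E:1, F:1, G:1, H:1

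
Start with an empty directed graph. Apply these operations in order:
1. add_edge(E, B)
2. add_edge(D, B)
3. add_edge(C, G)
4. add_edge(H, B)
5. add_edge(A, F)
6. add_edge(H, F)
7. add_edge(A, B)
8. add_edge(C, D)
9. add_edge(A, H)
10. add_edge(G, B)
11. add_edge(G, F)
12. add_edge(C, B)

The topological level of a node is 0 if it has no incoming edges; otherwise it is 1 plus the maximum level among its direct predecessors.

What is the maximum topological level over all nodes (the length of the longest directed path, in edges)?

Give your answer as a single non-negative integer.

Answer: 2

Derivation:
Op 1: add_edge(E, B). Edges now: 1
Op 2: add_edge(D, B). Edges now: 2
Op 3: add_edge(C, G). Edges now: 3
Op 4: add_edge(H, B). Edges now: 4
Op 5: add_edge(A, F). Edges now: 5
Op 6: add_edge(H, F). Edges now: 6
Op 7: add_edge(A, B). Edges now: 7
Op 8: add_edge(C, D). Edges now: 8
Op 9: add_edge(A, H). Edges now: 9
Op 10: add_edge(G, B). Edges now: 10
Op 11: add_edge(G, F). Edges now: 11
Op 12: add_edge(C, B). Edges now: 12
Compute levels (Kahn BFS):
  sources (in-degree 0): A, C, E
  process A: level=0
    A->B: in-degree(B)=5, level(B)>=1
    A->F: in-degree(F)=2, level(F)>=1
    A->H: in-degree(H)=0, level(H)=1, enqueue
  process C: level=0
    C->B: in-degree(B)=4, level(B)>=1
    C->D: in-degree(D)=0, level(D)=1, enqueue
    C->G: in-degree(G)=0, level(G)=1, enqueue
  process E: level=0
    E->B: in-degree(B)=3, level(B)>=1
  process H: level=1
    H->B: in-degree(B)=2, level(B)>=2
    H->F: in-degree(F)=1, level(F)>=2
  process D: level=1
    D->B: in-degree(B)=1, level(B)>=2
  process G: level=1
    G->B: in-degree(B)=0, level(B)=2, enqueue
    G->F: in-degree(F)=0, level(F)=2, enqueue
  process B: level=2
  process F: level=2
All levels: A:0, B:2, C:0, D:1, E:0, F:2, G:1, H:1
max level = 2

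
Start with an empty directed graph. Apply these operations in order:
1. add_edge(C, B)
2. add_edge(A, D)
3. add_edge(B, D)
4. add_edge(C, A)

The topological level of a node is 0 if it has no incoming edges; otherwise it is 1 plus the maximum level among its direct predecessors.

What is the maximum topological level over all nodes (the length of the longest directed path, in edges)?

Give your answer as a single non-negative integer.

Answer: 2

Derivation:
Op 1: add_edge(C, B). Edges now: 1
Op 2: add_edge(A, D). Edges now: 2
Op 3: add_edge(B, D). Edges now: 3
Op 4: add_edge(C, A). Edges now: 4
Compute levels (Kahn BFS):
  sources (in-degree 0): C
  process C: level=0
    C->A: in-degree(A)=0, level(A)=1, enqueue
    C->B: in-degree(B)=0, level(B)=1, enqueue
  process A: level=1
    A->D: in-degree(D)=1, level(D)>=2
  process B: level=1
    B->D: in-degree(D)=0, level(D)=2, enqueue
  process D: level=2
All levels: A:1, B:1, C:0, D:2
max level = 2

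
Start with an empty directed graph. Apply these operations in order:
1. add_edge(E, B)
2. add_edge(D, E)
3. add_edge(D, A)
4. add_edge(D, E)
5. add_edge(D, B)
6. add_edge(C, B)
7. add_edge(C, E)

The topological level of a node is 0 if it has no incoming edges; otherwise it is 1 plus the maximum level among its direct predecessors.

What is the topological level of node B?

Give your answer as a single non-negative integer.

Answer: 2

Derivation:
Op 1: add_edge(E, B). Edges now: 1
Op 2: add_edge(D, E). Edges now: 2
Op 3: add_edge(D, A). Edges now: 3
Op 4: add_edge(D, E) (duplicate, no change). Edges now: 3
Op 5: add_edge(D, B). Edges now: 4
Op 6: add_edge(C, B). Edges now: 5
Op 7: add_edge(C, E). Edges now: 6
Compute levels (Kahn BFS):
  sources (in-degree 0): C, D
  process C: level=0
    C->B: in-degree(B)=2, level(B)>=1
    C->E: in-degree(E)=1, level(E)>=1
  process D: level=0
    D->A: in-degree(A)=0, level(A)=1, enqueue
    D->B: in-degree(B)=1, level(B)>=1
    D->E: in-degree(E)=0, level(E)=1, enqueue
  process A: level=1
  process E: level=1
    E->B: in-degree(B)=0, level(B)=2, enqueue
  process B: level=2
All levels: A:1, B:2, C:0, D:0, E:1
level(B) = 2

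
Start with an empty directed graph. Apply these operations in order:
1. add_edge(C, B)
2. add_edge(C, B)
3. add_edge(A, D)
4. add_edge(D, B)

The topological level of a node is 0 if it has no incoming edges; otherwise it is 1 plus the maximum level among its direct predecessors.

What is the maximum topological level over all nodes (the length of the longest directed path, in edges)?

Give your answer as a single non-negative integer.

Op 1: add_edge(C, B). Edges now: 1
Op 2: add_edge(C, B) (duplicate, no change). Edges now: 1
Op 3: add_edge(A, D). Edges now: 2
Op 4: add_edge(D, B). Edges now: 3
Compute levels (Kahn BFS):
  sources (in-degree 0): A, C
  process A: level=0
    A->D: in-degree(D)=0, level(D)=1, enqueue
  process C: level=0
    C->B: in-degree(B)=1, level(B)>=1
  process D: level=1
    D->B: in-degree(B)=0, level(B)=2, enqueue
  process B: level=2
All levels: A:0, B:2, C:0, D:1
max level = 2

Answer: 2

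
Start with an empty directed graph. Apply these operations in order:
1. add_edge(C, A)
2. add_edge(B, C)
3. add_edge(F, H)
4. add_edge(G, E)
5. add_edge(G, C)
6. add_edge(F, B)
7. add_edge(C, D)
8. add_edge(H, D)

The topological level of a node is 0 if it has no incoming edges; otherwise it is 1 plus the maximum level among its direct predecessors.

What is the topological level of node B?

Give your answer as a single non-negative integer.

Op 1: add_edge(C, A). Edges now: 1
Op 2: add_edge(B, C). Edges now: 2
Op 3: add_edge(F, H). Edges now: 3
Op 4: add_edge(G, E). Edges now: 4
Op 5: add_edge(G, C). Edges now: 5
Op 6: add_edge(F, B). Edges now: 6
Op 7: add_edge(C, D). Edges now: 7
Op 8: add_edge(H, D). Edges now: 8
Compute levels (Kahn BFS):
  sources (in-degree 0): F, G
  process F: level=0
    F->B: in-degree(B)=0, level(B)=1, enqueue
    F->H: in-degree(H)=0, level(H)=1, enqueue
  process G: level=0
    G->C: in-degree(C)=1, level(C)>=1
    G->E: in-degree(E)=0, level(E)=1, enqueue
  process B: level=1
    B->C: in-degree(C)=0, level(C)=2, enqueue
  process H: level=1
    H->D: in-degree(D)=1, level(D)>=2
  process E: level=1
  process C: level=2
    C->A: in-degree(A)=0, level(A)=3, enqueue
    C->D: in-degree(D)=0, level(D)=3, enqueue
  process A: level=3
  process D: level=3
All levels: A:3, B:1, C:2, D:3, E:1, F:0, G:0, H:1
level(B) = 1

Answer: 1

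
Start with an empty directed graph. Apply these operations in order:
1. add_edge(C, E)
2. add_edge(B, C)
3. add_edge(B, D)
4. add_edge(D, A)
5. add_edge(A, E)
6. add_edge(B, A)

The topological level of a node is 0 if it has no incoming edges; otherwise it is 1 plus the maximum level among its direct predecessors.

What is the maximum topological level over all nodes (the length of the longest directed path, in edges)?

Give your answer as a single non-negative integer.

Op 1: add_edge(C, E). Edges now: 1
Op 2: add_edge(B, C). Edges now: 2
Op 3: add_edge(B, D). Edges now: 3
Op 4: add_edge(D, A). Edges now: 4
Op 5: add_edge(A, E). Edges now: 5
Op 6: add_edge(B, A). Edges now: 6
Compute levels (Kahn BFS):
  sources (in-degree 0): B
  process B: level=0
    B->A: in-degree(A)=1, level(A)>=1
    B->C: in-degree(C)=0, level(C)=1, enqueue
    B->D: in-degree(D)=0, level(D)=1, enqueue
  process C: level=1
    C->E: in-degree(E)=1, level(E)>=2
  process D: level=1
    D->A: in-degree(A)=0, level(A)=2, enqueue
  process A: level=2
    A->E: in-degree(E)=0, level(E)=3, enqueue
  process E: level=3
All levels: A:2, B:0, C:1, D:1, E:3
max level = 3

Answer: 3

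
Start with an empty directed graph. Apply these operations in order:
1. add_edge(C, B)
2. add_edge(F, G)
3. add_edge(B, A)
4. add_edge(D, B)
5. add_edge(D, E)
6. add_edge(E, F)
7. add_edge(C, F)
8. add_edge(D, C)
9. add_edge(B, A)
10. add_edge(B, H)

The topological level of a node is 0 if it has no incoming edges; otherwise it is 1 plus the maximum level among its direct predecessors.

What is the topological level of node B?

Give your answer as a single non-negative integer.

Answer: 2

Derivation:
Op 1: add_edge(C, B). Edges now: 1
Op 2: add_edge(F, G). Edges now: 2
Op 3: add_edge(B, A). Edges now: 3
Op 4: add_edge(D, B). Edges now: 4
Op 5: add_edge(D, E). Edges now: 5
Op 6: add_edge(E, F). Edges now: 6
Op 7: add_edge(C, F). Edges now: 7
Op 8: add_edge(D, C). Edges now: 8
Op 9: add_edge(B, A) (duplicate, no change). Edges now: 8
Op 10: add_edge(B, H). Edges now: 9
Compute levels (Kahn BFS):
  sources (in-degree 0): D
  process D: level=0
    D->B: in-degree(B)=1, level(B)>=1
    D->C: in-degree(C)=0, level(C)=1, enqueue
    D->E: in-degree(E)=0, level(E)=1, enqueue
  process C: level=1
    C->B: in-degree(B)=0, level(B)=2, enqueue
    C->F: in-degree(F)=1, level(F)>=2
  process E: level=1
    E->F: in-degree(F)=0, level(F)=2, enqueue
  process B: level=2
    B->A: in-degree(A)=0, level(A)=3, enqueue
    B->H: in-degree(H)=0, level(H)=3, enqueue
  process F: level=2
    F->G: in-degree(G)=0, level(G)=3, enqueue
  process A: level=3
  process H: level=3
  process G: level=3
All levels: A:3, B:2, C:1, D:0, E:1, F:2, G:3, H:3
level(B) = 2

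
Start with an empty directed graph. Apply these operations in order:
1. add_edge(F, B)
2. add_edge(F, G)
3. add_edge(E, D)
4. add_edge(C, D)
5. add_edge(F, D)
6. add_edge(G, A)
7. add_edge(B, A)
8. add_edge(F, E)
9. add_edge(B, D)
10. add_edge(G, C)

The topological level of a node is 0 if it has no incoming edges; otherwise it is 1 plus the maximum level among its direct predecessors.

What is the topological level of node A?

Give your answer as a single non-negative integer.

Answer: 2

Derivation:
Op 1: add_edge(F, B). Edges now: 1
Op 2: add_edge(F, G). Edges now: 2
Op 3: add_edge(E, D). Edges now: 3
Op 4: add_edge(C, D). Edges now: 4
Op 5: add_edge(F, D). Edges now: 5
Op 6: add_edge(G, A). Edges now: 6
Op 7: add_edge(B, A). Edges now: 7
Op 8: add_edge(F, E). Edges now: 8
Op 9: add_edge(B, D). Edges now: 9
Op 10: add_edge(G, C). Edges now: 10
Compute levels (Kahn BFS):
  sources (in-degree 0): F
  process F: level=0
    F->B: in-degree(B)=0, level(B)=1, enqueue
    F->D: in-degree(D)=3, level(D)>=1
    F->E: in-degree(E)=0, level(E)=1, enqueue
    F->G: in-degree(G)=0, level(G)=1, enqueue
  process B: level=1
    B->A: in-degree(A)=1, level(A)>=2
    B->D: in-degree(D)=2, level(D)>=2
  process E: level=1
    E->D: in-degree(D)=1, level(D)>=2
  process G: level=1
    G->A: in-degree(A)=0, level(A)=2, enqueue
    G->C: in-degree(C)=0, level(C)=2, enqueue
  process A: level=2
  process C: level=2
    C->D: in-degree(D)=0, level(D)=3, enqueue
  process D: level=3
All levels: A:2, B:1, C:2, D:3, E:1, F:0, G:1
level(A) = 2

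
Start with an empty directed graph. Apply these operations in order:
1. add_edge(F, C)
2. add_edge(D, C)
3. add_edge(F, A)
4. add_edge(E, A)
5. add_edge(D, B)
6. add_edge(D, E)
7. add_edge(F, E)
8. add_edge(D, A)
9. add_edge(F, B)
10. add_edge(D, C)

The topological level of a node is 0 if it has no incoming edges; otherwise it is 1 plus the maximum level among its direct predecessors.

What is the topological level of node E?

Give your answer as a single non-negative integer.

Answer: 1

Derivation:
Op 1: add_edge(F, C). Edges now: 1
Op 2: add_edge(D, C). Edges now: 2
Op 3: add_edge(F, A). Edges now: 3
Op 4: add_edge(E, A). Edges now: 4
Op 5: add_edge(D, B). Edges now: 5
Op 6: add_edge(D, E). Edges now: 6
Op 7: add_edge(F, E). Edges now: 7
Op 8: add_edge(D, A). Edges now: 8
Op 9: add_edge(F, B). Edges now: 9
Op 10: add_edge(D, C) (duplicate, no change). Edges now: 9
Compute levels (Kahn BFS):
  sources (in-degree 0): D, F
  process D: level=0
    D->A: in-degree(A)=2, level(A)>=1
    D->B: in-degree(B)=1, level(B)>=1
    D->C: in-degree(C)=1, level(C)>=1
    D->E: in-degree(E)=1, level(E)>=1
  process F: level=0
    F->A: in-degree(A)=1, level(A)>=1
    F->B: in-degree(B)=0, level(B)=1, enqueue
    F->C: in-degree(C)=0, level(C)=1, enqueue
    F->E: in-degree(E)=0, level(E)=1, enqueue
  process B: level=1
  process C: level=1
  process E: level=1
    E->A: in-degree(A)=0, level(A)=2, enqueue
  process A: level=2
All levels: A:2, B:1, C:1, D:0, E:1, F:0
level(E) = 1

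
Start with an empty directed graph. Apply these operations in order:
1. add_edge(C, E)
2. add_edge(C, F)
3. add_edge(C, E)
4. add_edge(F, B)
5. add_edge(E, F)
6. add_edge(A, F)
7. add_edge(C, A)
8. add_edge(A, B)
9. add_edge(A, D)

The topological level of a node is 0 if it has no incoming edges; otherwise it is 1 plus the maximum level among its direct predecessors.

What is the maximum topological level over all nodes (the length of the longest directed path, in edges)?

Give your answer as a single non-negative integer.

Op 1: add_edge(C, E). Edges now: 1
Op 2: add_edge(C, F). Edges now: 2
Op 3: add_edge(C, E) (duplicate, no change). Edges now: 2
Op 4: add_edge(F, B). Edges now: 3
Op 5: add_edge(E, F). Edges now: 4
Op 6: add_edge(A, F). Edges now: 5
Op 7: add_edge(C, A). Edges now: 6
Op 8: add_edge(A, B). Edges now: 7
Op 9: add_edge(A, D). Edges now: 8
Compute levels (Kahn BFS):
  sources (in-degree 0): C
  process C: level=0
    C->A: in-degree(A)=0, level(A)=1, enqueue
    C->E: in-degree(E)=0, level(E)=1, enqueue
    C->F: in-degree(F)=2, level(F)>=1
  process A: level=1
    A->B: in-degree(B)=1, level(B)>=2
    A->D: in-degree(D)=0, level(D)=2, enqueue
    A->F: in-degree(F)=1, level(F)>=2
  process E: level=1
    E->F: in-degree(F)=0, level(F)=2, enqueue
  process D: level=2
  process F: level=2
    F->B: in-degree(B)=0, level(B)=3, enqueue
  process B: level=3
All levels: A:1, B:3, C:0, D:2, E:1, F:2
max level = 3

Answer: 3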